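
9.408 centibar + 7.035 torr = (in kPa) 10.35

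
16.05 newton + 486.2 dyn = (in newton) 16.05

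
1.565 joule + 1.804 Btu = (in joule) 1905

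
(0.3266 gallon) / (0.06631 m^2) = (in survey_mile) 1.159e-05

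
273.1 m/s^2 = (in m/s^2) 273.1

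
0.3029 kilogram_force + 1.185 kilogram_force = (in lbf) 3.28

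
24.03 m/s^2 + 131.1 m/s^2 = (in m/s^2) 155.1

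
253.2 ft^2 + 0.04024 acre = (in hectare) 0.01864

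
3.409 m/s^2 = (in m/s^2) 3.409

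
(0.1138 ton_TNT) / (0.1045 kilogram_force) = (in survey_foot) 1.524e+09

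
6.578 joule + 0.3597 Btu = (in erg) 3.861e+09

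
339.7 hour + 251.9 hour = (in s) 2.13e+06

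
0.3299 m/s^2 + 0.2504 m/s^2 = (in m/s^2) 0.5803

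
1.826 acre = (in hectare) 0.739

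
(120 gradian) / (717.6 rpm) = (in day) 2.903e-07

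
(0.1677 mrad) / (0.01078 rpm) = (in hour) 4.127e-05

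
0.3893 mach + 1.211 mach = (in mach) 1.6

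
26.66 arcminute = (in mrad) 7.755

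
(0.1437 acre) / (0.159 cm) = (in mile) 227.3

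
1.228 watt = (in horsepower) 0.001647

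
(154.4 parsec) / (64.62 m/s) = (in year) 2.338e+09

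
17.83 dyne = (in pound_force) 4.008e-05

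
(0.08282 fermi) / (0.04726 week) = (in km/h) 1.043e-20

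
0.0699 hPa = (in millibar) 0.0699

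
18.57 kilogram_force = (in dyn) 1.821e+07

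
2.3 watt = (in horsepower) 0.003084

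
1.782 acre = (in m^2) 7211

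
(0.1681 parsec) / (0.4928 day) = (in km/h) 4.386e+11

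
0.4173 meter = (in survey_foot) 1.369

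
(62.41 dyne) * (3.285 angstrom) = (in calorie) 4.9e-14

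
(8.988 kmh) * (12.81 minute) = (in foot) 6296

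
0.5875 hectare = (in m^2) 5875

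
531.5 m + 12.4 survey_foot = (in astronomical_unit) 3.578e-09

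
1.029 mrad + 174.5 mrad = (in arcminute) 603.4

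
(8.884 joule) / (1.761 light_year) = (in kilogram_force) 5.438e-17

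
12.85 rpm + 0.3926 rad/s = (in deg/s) 99.59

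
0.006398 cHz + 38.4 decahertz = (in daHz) 38.4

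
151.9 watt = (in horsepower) 0.2037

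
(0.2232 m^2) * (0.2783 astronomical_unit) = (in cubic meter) 9.293e+09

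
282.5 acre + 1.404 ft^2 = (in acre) 282.5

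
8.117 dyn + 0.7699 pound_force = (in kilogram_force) 0.3492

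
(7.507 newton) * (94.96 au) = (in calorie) 2.549e+13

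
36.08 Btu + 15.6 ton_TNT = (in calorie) 1.56e+10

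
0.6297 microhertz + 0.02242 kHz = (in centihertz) 2242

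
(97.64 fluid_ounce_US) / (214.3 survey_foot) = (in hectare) 4.421e-09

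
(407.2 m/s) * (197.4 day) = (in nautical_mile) 3.75e+06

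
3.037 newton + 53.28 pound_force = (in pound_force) 53.96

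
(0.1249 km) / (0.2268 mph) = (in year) 3.906e-05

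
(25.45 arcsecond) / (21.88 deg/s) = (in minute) 5.385e-06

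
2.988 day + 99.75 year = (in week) 5202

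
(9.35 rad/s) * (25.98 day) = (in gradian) 1.336e+09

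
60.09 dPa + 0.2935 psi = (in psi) 0.2944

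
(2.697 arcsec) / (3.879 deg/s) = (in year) 6.124e-12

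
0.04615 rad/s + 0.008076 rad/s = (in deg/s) 3.107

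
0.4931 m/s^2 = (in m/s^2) 0.4931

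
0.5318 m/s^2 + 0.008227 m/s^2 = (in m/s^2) 0.54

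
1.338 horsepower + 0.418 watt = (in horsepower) 1.339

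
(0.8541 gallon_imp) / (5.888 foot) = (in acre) 5.346e-07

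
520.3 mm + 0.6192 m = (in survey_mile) 0.0007081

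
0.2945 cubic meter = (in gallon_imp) 64.78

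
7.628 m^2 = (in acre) 0.001885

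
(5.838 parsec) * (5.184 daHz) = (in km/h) 3.362e+19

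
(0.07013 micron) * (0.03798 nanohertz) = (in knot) 5.178e-18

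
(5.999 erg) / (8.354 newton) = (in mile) 4.462e-11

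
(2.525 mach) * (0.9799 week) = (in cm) 5.095e+10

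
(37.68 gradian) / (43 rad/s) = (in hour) 3.823e-06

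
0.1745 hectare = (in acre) 0.4312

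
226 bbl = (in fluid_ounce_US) 1.215e+06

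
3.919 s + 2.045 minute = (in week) 0.0002094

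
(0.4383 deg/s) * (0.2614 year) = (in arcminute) 2.168e+08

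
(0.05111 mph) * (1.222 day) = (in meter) 2412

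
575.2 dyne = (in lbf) 0.001293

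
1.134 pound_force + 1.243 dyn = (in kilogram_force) 0.5144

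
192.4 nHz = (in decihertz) 1.924e-06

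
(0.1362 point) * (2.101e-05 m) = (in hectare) 1.009e-13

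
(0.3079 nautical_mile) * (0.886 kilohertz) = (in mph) 1.13e+06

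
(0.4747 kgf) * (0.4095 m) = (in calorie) 0.4556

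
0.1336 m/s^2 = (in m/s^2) 0.1336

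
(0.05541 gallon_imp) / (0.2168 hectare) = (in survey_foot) 3.812e-07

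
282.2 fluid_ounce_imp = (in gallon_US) 2.118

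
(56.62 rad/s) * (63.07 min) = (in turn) 3.41e+04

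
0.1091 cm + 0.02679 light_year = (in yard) 2.772e+14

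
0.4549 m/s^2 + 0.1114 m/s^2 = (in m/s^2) 0.5663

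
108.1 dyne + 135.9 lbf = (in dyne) 6.045e+07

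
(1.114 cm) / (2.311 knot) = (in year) 2.971e-10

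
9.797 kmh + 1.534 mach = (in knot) 1021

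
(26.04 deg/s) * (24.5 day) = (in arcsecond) 1.984e+11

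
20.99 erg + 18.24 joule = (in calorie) 4.359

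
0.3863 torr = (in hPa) 0.515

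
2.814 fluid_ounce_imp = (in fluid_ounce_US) 2.704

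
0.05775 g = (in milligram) 57.75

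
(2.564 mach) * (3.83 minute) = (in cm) 2.006e+07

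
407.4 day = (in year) 1.116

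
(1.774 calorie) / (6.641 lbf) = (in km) 0.0002513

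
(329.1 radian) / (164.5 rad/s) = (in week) 3.308e-06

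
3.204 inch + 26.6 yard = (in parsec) 7.909e-16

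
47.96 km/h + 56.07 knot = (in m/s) 42.17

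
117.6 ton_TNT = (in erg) 4.92e+18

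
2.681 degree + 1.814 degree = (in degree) 4.495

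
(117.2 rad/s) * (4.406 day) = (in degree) 2.556e+09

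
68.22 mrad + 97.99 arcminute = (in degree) 5.542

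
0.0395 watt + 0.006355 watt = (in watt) 0.04585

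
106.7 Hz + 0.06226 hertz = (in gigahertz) 1.068e-07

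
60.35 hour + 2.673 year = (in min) 1.409e+06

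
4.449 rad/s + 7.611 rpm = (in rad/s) 5.246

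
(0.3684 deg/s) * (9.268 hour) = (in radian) 214.5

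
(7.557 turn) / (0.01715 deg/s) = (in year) 0.00503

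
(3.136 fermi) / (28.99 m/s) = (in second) 1.082e-16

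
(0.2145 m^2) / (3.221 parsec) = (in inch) 8.497e-17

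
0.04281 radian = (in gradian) 2.725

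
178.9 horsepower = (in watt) 1.334e+05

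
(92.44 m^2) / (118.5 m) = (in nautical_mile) 0.0004212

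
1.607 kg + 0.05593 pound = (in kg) 1.632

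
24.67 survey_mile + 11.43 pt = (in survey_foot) 1.303e+05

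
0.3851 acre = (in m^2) 1558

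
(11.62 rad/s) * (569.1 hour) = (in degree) 1.364e+09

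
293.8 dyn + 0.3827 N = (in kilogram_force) 0.03932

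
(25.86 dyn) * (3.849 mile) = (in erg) 1.602e+07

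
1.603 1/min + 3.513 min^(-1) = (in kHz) 8.527e-05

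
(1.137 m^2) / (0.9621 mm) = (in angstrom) 1.182e+13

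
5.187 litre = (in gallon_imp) 1.141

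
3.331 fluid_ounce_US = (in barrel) 0.0006196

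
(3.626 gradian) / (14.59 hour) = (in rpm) 1.036e-05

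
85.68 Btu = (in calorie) 2.161e+04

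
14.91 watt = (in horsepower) 0.01999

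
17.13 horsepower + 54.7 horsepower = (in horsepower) 71.83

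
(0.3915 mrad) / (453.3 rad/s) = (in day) 9.996e-12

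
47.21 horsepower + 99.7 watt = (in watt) 3.53e+04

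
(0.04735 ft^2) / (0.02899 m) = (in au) 1.014e-12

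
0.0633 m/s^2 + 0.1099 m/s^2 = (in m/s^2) 0.1732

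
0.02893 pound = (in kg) 0.01312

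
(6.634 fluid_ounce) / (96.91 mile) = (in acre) 3.108e-13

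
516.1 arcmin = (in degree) 8.602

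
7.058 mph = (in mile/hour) 7.058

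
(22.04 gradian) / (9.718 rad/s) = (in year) 1.13e-09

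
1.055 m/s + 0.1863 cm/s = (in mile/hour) 2.364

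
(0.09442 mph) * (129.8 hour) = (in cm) 1.972e+06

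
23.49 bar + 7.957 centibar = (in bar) 23.57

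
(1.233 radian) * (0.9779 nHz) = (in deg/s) 6.908e-08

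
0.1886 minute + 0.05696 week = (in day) 0.3989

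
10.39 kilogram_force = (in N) 101.9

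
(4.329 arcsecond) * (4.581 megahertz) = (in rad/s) 96.14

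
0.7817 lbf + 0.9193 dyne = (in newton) 3.477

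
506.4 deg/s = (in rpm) 84.4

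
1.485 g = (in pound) 0.003274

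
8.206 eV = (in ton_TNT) 3.142e-28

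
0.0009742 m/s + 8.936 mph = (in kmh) 14.38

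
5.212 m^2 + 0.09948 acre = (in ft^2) 4389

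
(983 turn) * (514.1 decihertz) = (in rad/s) 3.175e+05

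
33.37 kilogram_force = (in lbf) 73.57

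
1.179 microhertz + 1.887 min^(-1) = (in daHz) 0.003145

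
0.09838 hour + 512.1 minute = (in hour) 8.633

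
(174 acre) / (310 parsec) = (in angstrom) 0.0007361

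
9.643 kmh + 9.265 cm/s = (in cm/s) 277.1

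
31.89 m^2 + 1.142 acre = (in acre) 1.15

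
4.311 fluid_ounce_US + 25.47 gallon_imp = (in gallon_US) 30.62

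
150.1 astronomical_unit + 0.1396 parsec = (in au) 2.894e+04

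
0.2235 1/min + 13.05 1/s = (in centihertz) 1305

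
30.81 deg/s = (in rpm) 5.135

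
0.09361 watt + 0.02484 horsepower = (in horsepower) 0.02497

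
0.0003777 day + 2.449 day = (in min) 3527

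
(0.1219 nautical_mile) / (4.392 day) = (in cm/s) 0.05949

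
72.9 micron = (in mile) 4.53e-08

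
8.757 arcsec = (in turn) 6.757e-06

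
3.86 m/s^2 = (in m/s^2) 3.86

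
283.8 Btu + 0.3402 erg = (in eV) 1.869e+24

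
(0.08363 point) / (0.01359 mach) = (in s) 6.376e-06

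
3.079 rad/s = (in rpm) 29.4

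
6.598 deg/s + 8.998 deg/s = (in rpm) 2.599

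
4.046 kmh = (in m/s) 1.124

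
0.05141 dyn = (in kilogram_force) 5.242e-08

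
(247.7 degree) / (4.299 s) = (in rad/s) 1.006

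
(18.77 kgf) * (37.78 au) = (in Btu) 9.86e+11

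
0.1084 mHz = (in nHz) 1.084e+05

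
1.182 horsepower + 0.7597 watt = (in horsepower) 1.183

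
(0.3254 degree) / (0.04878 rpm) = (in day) 1.287e-05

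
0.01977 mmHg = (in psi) 0.0003823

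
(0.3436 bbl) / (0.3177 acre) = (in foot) 0.0001394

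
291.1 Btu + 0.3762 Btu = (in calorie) 7.35e+04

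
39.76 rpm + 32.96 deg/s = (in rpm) 45.25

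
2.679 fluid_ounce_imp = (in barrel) 0.0004788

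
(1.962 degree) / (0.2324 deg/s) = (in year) 2.677e-07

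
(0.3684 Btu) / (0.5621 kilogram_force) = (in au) 4.713e-10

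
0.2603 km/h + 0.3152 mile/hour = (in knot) 0.4145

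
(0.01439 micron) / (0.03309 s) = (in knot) 8.453e-07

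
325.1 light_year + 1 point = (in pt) 8.718e+21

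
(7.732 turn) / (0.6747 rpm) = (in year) 2.18e-05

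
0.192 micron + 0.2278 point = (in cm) 0.008055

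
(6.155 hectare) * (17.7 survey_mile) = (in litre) 1.753e+12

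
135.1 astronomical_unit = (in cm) 2.021e+15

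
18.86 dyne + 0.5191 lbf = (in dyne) 2.309e+05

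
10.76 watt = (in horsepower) 0.01443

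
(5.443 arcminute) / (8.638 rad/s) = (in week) 3.031e-10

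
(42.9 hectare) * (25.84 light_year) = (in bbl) 6.596e+23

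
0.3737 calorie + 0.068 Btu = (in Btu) 0.06948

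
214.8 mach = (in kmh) 2.633e+05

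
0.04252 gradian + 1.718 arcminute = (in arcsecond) 240.8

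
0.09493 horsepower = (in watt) 70.79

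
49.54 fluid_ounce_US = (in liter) 1.465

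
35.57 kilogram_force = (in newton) 348.8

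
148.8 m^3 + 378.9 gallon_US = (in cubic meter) 150.2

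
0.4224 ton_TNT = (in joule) 1.767e+09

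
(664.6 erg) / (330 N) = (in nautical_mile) 1.087e-10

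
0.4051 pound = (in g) 183.8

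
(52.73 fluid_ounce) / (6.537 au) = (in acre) 3.94e-19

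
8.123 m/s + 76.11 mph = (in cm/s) 4215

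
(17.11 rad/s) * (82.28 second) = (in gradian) 8.962e+04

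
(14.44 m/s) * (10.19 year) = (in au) 0.03102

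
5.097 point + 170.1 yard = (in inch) 6124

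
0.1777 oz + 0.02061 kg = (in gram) 25.65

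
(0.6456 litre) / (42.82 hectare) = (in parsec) 4.886e-26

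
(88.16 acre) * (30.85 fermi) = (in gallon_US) 2.908e-06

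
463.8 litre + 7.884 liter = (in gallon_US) 124.6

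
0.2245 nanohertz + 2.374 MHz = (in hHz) 2.374e+04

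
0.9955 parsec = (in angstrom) 3.072e+26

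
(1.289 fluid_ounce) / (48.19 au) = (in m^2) 5.288e-18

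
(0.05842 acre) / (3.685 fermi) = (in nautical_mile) 3.464e+13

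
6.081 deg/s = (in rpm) 1.014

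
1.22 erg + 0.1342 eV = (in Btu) 1.156e-10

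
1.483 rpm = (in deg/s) 8.898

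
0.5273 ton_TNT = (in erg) 2.206e+16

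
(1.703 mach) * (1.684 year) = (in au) 0.2059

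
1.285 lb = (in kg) 0.5829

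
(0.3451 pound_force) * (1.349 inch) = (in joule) 0.0526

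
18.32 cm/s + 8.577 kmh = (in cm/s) 256.6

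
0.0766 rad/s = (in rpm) 0.7315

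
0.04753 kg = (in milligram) 4.753e+04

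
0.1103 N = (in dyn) 1.103e+04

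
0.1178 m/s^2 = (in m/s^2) 0.1178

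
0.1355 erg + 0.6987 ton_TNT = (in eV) 1.825e+28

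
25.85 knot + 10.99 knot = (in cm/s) 1895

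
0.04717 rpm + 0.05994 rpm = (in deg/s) 0.6427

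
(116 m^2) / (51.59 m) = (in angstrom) 2.248e+10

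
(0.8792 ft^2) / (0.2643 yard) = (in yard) 0.3696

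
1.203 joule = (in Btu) 0.00114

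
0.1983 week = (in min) 1999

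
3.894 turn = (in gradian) 1558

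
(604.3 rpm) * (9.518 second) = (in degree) 3.451e+04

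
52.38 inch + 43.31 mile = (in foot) 2.287e+05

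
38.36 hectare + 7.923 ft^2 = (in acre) 94.79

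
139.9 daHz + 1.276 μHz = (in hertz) 1399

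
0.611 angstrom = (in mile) 3.797e-14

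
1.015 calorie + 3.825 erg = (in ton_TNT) 1.015e-09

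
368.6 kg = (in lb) 812.6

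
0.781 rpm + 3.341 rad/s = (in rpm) 32.69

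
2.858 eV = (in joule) 4.579e-19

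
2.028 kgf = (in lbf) 4.471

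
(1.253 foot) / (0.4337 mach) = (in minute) 4.31e-05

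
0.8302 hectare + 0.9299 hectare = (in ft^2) 1.895e+05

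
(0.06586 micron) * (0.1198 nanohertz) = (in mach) 2.317e-20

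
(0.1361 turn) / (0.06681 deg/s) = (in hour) 0.2037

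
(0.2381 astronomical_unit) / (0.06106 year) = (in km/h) 6.659e+04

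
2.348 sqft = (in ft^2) 2.348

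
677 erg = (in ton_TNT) 1.618e-14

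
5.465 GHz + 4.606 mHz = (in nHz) 5.465e+18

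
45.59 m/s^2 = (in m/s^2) 45.59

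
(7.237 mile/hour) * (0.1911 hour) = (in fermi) 2.226e+18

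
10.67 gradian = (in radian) 0.1676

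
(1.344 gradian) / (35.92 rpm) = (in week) 9.28e-09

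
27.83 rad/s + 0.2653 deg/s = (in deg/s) 1595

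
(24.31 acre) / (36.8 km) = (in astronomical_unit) 1.787e-11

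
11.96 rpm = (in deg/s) 71.76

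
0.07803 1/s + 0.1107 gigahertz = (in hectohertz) 1.107e+06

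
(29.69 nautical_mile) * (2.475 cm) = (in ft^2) 1.465e+04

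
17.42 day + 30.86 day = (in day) 48.28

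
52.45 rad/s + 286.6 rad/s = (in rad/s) 339.1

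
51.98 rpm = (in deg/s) 311.9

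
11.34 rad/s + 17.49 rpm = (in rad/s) 13.17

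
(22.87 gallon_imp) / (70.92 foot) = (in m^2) 0.00481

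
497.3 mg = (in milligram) 497.3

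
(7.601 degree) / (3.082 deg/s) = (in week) 4.078e-06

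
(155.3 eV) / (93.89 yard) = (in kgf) 2.955e-20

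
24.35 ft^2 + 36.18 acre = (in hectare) 14.64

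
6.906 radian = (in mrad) 6906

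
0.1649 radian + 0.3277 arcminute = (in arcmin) 567.2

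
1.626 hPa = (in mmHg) 1.22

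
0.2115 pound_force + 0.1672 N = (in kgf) 0.113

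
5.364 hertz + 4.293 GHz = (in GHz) 4.293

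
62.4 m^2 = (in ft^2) 671.7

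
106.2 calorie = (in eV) 2.773e+21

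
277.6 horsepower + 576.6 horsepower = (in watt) 6.37e+05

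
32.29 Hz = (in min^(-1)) 1937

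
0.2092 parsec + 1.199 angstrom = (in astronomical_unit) 4.315e+04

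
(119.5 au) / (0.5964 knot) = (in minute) 9.711e+11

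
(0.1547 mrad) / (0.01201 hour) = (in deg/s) 0.000205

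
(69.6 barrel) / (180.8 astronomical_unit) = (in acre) 1.011e-16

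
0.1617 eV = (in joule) 2.591e-20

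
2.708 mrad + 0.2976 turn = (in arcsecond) 3.862e+05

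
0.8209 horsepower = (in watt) 612.1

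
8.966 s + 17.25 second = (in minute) 0.4369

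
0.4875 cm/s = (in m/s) 0.004875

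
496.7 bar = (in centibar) 4.967e+04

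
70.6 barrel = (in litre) 1.122e+04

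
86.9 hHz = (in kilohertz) 8.69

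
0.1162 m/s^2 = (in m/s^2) 0.1162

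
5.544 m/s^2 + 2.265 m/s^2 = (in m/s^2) 7.809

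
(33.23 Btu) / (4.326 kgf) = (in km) 0.8264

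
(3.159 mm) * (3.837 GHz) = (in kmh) 4.364e+07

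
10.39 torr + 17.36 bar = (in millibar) 1.737e+04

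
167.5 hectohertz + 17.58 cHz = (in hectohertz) 167.5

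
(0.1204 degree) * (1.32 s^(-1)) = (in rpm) 0.02649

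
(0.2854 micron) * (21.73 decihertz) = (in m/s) 6.202e-07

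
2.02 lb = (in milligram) 9.163e+05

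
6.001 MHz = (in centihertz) 6.001e+08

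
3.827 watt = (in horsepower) 0.005132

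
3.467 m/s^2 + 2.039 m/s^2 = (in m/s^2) 5.506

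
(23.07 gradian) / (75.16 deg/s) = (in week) 4.568e-07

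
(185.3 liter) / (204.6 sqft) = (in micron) 9749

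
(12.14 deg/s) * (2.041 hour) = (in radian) 1557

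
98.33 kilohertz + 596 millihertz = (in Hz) 9.833e+04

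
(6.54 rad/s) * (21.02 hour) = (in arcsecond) 1.021e+11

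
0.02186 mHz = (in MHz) 2.186e-11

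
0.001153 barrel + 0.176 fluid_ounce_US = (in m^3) 0.0001885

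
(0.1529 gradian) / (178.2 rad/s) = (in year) 4.274e-13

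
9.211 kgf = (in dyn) 9.033e+06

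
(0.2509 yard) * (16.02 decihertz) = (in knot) 0.7144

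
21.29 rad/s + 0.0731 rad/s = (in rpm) 204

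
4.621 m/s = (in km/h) 16.64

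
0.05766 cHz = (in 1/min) 0.0346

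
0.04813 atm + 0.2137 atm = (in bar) 0.2653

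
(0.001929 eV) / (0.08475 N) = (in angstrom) 3.647e-11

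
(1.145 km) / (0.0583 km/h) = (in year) 0.002242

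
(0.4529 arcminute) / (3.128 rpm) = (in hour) 1.117e-07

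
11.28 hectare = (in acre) 27.87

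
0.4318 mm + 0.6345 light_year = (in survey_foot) 1.969e+16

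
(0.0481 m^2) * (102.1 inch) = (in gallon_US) 32.95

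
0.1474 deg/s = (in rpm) 0.02457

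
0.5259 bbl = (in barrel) 0.5259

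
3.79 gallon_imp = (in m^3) 0.01723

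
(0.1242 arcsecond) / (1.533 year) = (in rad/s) 1.246e-14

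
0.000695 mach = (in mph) 0.5294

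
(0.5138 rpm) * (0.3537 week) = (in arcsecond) 2.374e+09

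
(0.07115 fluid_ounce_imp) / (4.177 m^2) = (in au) 3.235e-18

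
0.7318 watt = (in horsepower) 0.0009814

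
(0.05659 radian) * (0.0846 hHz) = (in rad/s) 0.4788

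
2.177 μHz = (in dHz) 2.177e-05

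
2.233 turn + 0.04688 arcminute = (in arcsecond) 2.894e+06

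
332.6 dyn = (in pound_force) 0.0007477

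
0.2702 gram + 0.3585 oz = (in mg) 1.043e+04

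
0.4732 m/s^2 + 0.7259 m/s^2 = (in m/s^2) 1.199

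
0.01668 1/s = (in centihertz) 1.668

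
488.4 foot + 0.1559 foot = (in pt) 4.221e+05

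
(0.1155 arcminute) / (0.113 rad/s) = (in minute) 4.955e-06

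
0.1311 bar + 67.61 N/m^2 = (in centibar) 13.18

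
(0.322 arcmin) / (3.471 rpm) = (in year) 8.171e-12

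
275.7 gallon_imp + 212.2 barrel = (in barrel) 220.1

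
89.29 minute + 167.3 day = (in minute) 2.41e+05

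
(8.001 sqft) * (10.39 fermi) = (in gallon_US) 2.04e-12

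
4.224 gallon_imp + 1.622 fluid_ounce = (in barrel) 0.1211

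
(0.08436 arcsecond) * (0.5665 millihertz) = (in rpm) 2.212e-09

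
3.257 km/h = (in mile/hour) 2.024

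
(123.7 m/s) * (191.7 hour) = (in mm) 8.537e+10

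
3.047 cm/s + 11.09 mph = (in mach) 0.01465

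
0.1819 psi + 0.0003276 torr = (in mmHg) 9.407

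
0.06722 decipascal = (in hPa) 6.722e-05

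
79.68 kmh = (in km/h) 79.68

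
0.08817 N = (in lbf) 0.01982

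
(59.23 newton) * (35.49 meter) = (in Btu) 1.992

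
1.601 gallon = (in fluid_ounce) 204.9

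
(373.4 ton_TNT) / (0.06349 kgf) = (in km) 2.509e+09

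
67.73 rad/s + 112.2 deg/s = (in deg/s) 3993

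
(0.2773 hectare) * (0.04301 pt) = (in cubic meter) 0.04207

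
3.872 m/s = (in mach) 0.01137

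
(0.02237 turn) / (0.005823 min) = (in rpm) 3.842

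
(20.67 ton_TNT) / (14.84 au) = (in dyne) 3896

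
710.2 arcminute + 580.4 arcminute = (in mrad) 375.4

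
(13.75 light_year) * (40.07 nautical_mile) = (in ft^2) 1.039e+23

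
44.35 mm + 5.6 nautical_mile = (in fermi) 1.037e+19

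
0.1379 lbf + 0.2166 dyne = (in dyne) 6.134e+04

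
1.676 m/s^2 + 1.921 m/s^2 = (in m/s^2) 3.597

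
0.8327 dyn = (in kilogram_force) 8.491e-07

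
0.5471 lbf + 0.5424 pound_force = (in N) 4.846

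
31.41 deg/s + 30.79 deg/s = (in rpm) 10.37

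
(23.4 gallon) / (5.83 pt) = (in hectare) 0.004307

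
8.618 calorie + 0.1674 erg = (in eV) 2.251e+20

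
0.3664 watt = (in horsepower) 0.0004914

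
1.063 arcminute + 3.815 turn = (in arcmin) 8.241e+04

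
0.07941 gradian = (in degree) 0.07147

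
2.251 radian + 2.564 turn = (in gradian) 1169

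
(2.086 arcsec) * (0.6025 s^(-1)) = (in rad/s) 6.093e-06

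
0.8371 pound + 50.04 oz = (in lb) 3.965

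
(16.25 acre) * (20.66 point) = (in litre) 4.793e+05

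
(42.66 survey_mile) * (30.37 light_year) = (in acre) 4.874e+18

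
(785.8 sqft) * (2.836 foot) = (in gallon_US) 1.667e+04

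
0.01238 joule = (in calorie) 0.002959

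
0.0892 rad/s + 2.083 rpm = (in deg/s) 17.61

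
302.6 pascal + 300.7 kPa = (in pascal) 3.01e+05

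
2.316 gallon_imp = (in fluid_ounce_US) 356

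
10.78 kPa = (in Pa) 1.078e+04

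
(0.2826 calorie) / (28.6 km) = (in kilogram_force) 4.216e-06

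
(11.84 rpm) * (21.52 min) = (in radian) 1601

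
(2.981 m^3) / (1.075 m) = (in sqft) 29.85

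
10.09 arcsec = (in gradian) 0.003114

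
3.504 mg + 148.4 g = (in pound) 0.3272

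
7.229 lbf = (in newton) 32.16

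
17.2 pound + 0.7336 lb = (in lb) 17.93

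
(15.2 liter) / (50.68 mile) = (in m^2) 1.864e-07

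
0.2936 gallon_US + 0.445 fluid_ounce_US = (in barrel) 0.007073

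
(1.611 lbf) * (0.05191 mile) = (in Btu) 0.5674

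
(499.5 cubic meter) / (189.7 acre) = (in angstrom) 6.507e+06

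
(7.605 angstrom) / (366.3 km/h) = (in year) 2.37e-19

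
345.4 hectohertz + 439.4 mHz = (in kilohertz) 34.54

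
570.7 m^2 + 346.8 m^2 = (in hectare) 0.09175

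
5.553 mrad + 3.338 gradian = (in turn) 0.009229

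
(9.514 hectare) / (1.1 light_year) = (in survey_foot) 2.999e-11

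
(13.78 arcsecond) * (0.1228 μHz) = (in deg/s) 4.701e-10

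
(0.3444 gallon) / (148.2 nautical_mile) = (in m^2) 4.75e-09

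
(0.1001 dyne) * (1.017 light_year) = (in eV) 6.011e+28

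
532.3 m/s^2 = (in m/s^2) 532.3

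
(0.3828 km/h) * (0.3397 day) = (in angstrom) 3.121e+13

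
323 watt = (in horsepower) 0.4332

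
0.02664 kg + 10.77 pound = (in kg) 4.912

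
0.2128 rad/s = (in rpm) 2.032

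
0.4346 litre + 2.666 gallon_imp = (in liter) 12.55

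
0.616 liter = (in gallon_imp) 0.1355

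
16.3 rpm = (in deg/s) 97.8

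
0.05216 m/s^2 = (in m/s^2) 0.05216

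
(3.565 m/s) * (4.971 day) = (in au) 1.024e-05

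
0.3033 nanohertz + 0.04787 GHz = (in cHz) 4.787e+09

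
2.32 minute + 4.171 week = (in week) 4.171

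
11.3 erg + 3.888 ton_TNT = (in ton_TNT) 3.888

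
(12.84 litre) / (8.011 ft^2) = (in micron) 1.725e+04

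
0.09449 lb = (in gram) 42.86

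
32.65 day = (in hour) 783.6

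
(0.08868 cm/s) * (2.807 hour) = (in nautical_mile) 0.004839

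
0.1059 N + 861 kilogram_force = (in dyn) 8.444e+08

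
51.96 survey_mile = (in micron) 8.362e+10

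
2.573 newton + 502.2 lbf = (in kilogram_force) 228.1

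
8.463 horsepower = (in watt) 6311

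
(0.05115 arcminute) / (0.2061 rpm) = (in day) 7.979e-09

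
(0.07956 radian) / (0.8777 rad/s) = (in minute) 0.001511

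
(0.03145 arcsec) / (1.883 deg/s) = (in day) 5.37e-11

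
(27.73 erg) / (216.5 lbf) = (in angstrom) 28.79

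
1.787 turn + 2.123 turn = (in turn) 3.91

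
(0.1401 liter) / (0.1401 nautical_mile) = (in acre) 1.334e-10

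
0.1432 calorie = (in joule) 0.5991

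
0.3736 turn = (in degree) 134.5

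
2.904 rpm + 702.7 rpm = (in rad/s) 73.89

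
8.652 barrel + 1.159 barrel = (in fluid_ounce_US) 5.274e+04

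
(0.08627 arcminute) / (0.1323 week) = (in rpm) 2.995e-09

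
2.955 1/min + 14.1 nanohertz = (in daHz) 0.004925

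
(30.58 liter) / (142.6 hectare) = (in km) 2.144e-11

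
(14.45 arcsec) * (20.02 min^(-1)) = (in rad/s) 2.338e-05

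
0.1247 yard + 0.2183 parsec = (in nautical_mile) 3.637e+12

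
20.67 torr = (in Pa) 2756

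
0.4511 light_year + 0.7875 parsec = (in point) 8.098e+19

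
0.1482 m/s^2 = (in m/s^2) 0.1482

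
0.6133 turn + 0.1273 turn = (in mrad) 4653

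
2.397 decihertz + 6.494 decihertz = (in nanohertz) 8.891e+08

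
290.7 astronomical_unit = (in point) 1.233e+17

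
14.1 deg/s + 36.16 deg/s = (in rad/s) 0.8772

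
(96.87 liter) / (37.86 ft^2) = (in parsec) 8.925e-19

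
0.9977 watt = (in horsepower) 0.001338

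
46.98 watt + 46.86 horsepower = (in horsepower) 46.92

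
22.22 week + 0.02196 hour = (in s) 1.344e+07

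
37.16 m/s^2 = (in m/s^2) 37.16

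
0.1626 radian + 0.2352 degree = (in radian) 0.1667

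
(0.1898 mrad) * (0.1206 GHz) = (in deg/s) 1.311e+06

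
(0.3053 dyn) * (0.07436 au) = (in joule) 3.396e+04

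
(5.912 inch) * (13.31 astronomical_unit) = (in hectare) 2.99e+07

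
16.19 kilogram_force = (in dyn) 1.588e+07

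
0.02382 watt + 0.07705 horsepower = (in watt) 57.48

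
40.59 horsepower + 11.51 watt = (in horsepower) 40.61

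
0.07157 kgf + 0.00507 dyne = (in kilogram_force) 0.07157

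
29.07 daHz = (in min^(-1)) 1.744e+04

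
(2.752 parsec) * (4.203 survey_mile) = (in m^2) 5.744e+20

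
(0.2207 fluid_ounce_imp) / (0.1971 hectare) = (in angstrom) 31.82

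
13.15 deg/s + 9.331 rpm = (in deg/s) 69.14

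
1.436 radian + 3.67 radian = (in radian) 5.106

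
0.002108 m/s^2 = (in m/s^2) 0.002108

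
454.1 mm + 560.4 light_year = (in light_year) 560.4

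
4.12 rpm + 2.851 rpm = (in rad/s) 0.73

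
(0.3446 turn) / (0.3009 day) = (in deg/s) 0.004772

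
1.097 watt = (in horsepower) 0.001471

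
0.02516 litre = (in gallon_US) 0.006647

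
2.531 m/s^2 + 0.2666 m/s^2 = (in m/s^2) 2.798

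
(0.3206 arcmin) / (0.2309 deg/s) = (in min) 0.0003857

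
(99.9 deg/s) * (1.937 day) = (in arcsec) 6.019e+10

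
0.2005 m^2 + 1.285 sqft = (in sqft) 3.443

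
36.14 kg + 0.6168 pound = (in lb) 80.29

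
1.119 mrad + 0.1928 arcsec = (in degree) 0.06417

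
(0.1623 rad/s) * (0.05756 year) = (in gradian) 1.876e+07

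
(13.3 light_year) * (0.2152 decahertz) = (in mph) 6.057e+17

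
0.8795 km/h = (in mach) 0.0007175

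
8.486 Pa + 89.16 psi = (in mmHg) 4611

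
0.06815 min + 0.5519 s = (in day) 5.371e-05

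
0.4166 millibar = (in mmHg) 0.3125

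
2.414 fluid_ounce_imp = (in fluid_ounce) 2.319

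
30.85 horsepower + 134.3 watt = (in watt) 2.314e+04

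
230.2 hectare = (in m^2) 2.302e+06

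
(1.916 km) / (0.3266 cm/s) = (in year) 0.0186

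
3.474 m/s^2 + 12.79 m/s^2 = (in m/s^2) 16.26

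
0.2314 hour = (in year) 2.642e-05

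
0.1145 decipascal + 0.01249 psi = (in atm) 0.00085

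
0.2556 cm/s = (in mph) 0.005718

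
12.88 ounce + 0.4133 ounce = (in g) 376.9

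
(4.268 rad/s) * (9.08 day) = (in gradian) 2.132e+08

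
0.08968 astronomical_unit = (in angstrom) 1.342e+20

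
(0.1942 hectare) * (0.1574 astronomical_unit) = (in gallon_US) 1.208e+16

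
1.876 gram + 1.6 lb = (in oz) 25.67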